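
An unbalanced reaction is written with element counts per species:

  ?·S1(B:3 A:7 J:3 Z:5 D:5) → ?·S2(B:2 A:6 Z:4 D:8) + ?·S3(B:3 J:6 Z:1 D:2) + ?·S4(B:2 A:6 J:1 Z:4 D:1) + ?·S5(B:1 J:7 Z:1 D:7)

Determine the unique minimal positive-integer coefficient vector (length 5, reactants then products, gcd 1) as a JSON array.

B: 6·3 = 18 | 2·2+1·3+5·2+1·1 = 18
A: 6·7 = 42 | 2·6+1·0+5·6+1·0 = 42
J: 6·3 = 18 | 2·0+1·6+5·1+1·7 = 18
Z: 6·5 = 30 | 2·4+1·1+5·4+1·1 = 30
D: 6·5 = 30 | 2·8+1·2+5·1+1·7 = 30
gcd(6,2,1,5,1) = 1

Coefficients: [6, 2, 1, 5, 1]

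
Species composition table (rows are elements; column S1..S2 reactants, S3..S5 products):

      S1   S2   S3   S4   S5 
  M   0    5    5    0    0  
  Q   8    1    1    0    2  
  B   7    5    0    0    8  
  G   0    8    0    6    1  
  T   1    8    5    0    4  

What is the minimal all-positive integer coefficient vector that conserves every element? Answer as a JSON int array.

M: 1·0+5·5 = 25 | 5·5+6·0+4·0 = 25
Q: 1·8+5·1 = 13 | 5·1+6·0+4·2 = 13
B: 1·7+5·5 = 32 | 5·0+6·0+4·8 = 32
G: 1·0+5·8 = 40 | 5·0+6·6+4·1 = 40
T: 1·1+5·8 = 41 | 5·5+6·0+4·4 = 41
gcd(1,5,5,6,4) = 1

Coefficients: [1, 5, 5, 6, 4]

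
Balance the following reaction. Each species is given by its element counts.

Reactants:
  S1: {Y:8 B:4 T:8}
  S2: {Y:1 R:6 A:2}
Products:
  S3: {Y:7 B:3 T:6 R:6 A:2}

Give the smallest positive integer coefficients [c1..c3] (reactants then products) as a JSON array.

Y: 3·8+4·1 = 28 | 4·7 = 28
B: 3·4+4·0 = 12 | 4·3 = 12
T: 3·8+4·0 = 24 | 4·6 = 24
R: 3·0+4·6 = 24 | 4·6 = 24
A: 3·0+4·2 = 8 | 4·2 = 8
gcd(3,4,4) = 1

Coefficients: [3, 4, 4]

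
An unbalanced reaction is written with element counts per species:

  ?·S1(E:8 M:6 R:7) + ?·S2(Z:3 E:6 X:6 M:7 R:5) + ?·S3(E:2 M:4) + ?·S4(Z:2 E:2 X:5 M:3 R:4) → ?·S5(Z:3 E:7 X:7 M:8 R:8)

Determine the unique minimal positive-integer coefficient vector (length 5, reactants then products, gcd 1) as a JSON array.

Z: 2·0+2·3+1·0+6·2 = 18 | 6·3 = 18
E: 2·8+2·6+1·2+6·2 = 42 | 6·7 = 42
X: 2·0+2·6+1·0+6·5 = 42 | 6·7 = 42
M: 2·6+2·7+1·4+6·3 = 48 | 6·8 = 48
R: 2·7+2·5+1·0+6·4 = 48 | 6·8 = 48
gcd(2,2,1,6,6) = 1

Coefficients: [2, 2, 1, 6, 6]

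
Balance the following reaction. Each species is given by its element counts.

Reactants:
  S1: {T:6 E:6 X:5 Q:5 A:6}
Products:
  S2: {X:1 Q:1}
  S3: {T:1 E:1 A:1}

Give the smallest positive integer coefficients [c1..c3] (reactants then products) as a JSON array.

T: 1·6 = 6 | 5·0+6·1 = 6
E: 1·6 = 6 | 5·0+6·1 = 6
X: 1·5 = 5 | 5·1+6·0 = 5
Q: 1·5 = 5 | 5·1+6·0 = 5
A: 1·6 = 6 | 5·0+6·1 = 6
gcd(1,5,6) = 1

Coefficients: [1, 5, 6]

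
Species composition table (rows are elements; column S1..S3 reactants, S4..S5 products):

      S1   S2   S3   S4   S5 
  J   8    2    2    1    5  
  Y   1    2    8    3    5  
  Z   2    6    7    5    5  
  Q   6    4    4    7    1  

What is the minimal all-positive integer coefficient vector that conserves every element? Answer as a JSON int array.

Coefficients: [2, 3, 4, 5, 5]

J: 2·8+3·2+4·2 = 30 | 5·1+5·5 = 30
Y: 2·1+3·2+4·8 = 40 | 5·3+5·5 = 40
Z: 2·2+3·6+4·7 = 50 | 5·5+5·5 = 50
Q: 2·6+3·4+4·4 = 40 | 5·7+5·1 = 40
gcd(2,3,4,5,5) = 1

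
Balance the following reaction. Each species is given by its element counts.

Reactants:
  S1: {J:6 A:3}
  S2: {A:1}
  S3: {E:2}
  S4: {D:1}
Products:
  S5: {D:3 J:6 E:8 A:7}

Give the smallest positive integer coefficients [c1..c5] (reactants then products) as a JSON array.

Coefficients: [1, 4, 4, 3, 1]

D: 1·0+4·0+4·0+3·1 = 3 | 1·3 = 3
J: 1·6+4·0+4·0+3·0 = 6 | 1·6 = 6
E: 1·0+4·0+4·2+3·0 = 8 | 1·8 = 8
A: 1·3+4·1+4·0+3·0 = 7 | 1·7 = 7
gcd(1,4,4,3,1) = 1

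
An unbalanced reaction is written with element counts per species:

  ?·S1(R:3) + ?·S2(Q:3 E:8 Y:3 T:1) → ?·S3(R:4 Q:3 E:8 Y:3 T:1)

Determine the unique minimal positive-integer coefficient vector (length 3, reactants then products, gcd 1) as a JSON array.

Coefficients: [4, 3, 3]

R: 4·3+3·0 = 12 | 3·4 = 12
Q: 4·0+3·3 = 9 | 3·3 = 9
E: 4·0+3·8 = 24 | 3·8 = 24
Y: 4·0+3·3 = 9 | 3·3 = 9
T: 4·0+3·1 = 3 | 3·1 = 3
gcd(4,3,3) = 1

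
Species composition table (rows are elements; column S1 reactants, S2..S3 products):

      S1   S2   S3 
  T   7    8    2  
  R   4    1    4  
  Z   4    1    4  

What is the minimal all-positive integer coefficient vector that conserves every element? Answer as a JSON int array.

T: 6·7 = 42 | 4·8+5·2 = 42
R: 6·4 = 24 | 4·1+5·4 = 24
Z: 6·4 = 24 | 4·1+5·4 = 24
gcd(6,4,5) = 1

Coefficients: [6, 4, 5]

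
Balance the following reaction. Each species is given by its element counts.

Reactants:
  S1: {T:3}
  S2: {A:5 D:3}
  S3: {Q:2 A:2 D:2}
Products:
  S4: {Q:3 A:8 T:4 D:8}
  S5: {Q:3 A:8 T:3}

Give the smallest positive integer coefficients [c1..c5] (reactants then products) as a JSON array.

Q: 5·0+4·0+6·2 = 12 | 3·3+1·3 = 12
A: 5·0+4·5+6·2 = 32 | 3·8+1·8 = 32
T: 5·3+4·0+6·0 = 15 | 3·4+1·3 = 15
D: 5·0+4·3+6·2 = 24 | 3·8+1·0 = 24
gcd(5,4,6,3,1) = 1

Coefficients: [5, 4, 6, 3, 1]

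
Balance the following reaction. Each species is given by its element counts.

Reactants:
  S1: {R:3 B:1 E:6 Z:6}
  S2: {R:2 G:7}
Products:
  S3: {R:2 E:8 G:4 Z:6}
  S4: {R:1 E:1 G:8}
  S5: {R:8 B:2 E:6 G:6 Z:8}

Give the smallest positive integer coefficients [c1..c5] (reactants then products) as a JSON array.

Coefficients: [6, 6, 2, 2, 3]

R: 6·3+6·2 = 30 | 2·2+2·1+3·8 = 30
B: 6·1+6·0 = 6 | 2·0+2·0+3·2 = 6
E: 6·6+6·0 = 36 | 2·8+2·1+3·6 = 36
G: 6·0+6·7 = 42 | 2·4+2·8+3·6 = 42
Z: 6·6+6·0 = 36 | 2·6+2·0+3·8 = 36
gcd(6,6,2,2,3) = 1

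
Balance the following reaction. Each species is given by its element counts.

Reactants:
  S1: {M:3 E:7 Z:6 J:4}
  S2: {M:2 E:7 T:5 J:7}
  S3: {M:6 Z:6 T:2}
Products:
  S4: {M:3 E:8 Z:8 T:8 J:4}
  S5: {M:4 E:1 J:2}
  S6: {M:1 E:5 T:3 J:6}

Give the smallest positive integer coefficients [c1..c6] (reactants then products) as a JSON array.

M: 1·3+6·2+3·6 = 33 | 3·3+5·4+4·1 = 33
E: 1·7+6·7+3·0 = 49 | 3·8+5·1+4·5 = 49
Z: 1·6+6·0+3·6 = 24 | 3·8+5·0+4·0 = 24
T: 1·0+6·5+3·2 = 36 | 3·8+5·0+4·3 = 36
J: 1·4+6·7+3·0 = 46 | 3·4+5·2+4·6 = 46
gcd(1,6,3,3,5,4) = 1

Coefficients: [1, 6, 3, 3, 5, 4]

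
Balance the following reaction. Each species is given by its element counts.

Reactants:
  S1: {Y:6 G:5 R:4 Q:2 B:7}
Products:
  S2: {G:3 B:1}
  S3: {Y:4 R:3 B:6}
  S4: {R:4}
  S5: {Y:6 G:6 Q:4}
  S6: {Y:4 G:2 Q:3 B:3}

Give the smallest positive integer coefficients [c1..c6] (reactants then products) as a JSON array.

Coefficients: [5, 5, 4, 2, 1, 2]

Y: 5·6 = 30 | 5·0+4·4+2·0+1·6+2·4 = 30
G: 5·5 = 25 | 5·3+4·0+2·0+1·6+2·2 = 25
R: 5·4 = 20 | 5·0+4·3+2·4+1·0+2·0 = 20
Q: 5·2 = 10 | 5·0+4·0+2·0+1·4+2·3 = 10
B: 5·7 = 35 | 5·1+4·6+2·0+1·0+2·3 = 35
gcd(5,5,4,2,1,2) = 1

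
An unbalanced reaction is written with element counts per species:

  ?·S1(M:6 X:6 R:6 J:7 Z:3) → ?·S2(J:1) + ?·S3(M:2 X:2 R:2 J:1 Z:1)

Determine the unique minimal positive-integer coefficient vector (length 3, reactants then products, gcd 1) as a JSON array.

M: 1·6 = 6 | 4·0+3·2 = 6
X: 1·6 = 6 | 4·0+3·2 = 6
R: 1·6 = 6 | 4·0+3·2 = 6
J: 1·7 = 7 | 4·1+3·1 = 7
Z: 1·3 = 3 | 4·0+3·1 = 3
gcd(1,4,3) = 1

Coefficients: [1, 4, 3]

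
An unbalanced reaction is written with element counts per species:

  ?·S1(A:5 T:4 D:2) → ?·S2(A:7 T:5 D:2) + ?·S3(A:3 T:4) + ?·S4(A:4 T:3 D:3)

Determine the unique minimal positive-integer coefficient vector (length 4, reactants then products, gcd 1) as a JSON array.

Coefficients: [5, 2, 1, 2]

A: 5·5 = 25 | 2·7+1·3+2·4 = 25
T: 5·4 = 20 | 2·5+1·4+2·3 = 20
D: 5·2 = 10 | 2·2+1·0+2·3 = 10
gcd(5,2,1,2) = 1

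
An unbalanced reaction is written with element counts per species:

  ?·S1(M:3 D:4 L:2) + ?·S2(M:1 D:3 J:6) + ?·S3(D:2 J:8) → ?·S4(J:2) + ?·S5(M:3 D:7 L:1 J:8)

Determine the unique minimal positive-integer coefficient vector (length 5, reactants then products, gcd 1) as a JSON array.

Coefficients: [2, 6, 1, 6, 4]

M: 2·3+6·1+1·0 = 12 | 6·0+4·3 = 12
D: 2·4+6·3+1·2 = 28 | 6·0+4·7 = 28
L: 2·2+6·0+1·0 = 4 | 6·0+4·1 = 4
J: 2·0+6·6+1·8 = 44 | 6·2+4·8 = 44
gcd(2,6,1,6,4) = 1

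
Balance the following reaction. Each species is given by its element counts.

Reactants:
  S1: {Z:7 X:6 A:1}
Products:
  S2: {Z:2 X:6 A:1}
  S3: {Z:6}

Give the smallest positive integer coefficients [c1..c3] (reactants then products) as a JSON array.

Coefficients: [6, 6, 5]

Z: 6·7 = 42 | 6·2+5·6 = 42
X: 6·6 = 36 | 6·6+5·0 = 36
A: 6·1 = 6 | 6·1+5·0 = 6
gcd(6,6,5) = 1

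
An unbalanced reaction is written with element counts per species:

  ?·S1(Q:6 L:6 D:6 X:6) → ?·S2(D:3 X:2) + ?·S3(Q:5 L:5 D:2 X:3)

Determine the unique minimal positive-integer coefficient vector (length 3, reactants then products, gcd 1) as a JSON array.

Q: 5·6 = 30 | 6·0+6·5 = 30
L: 5·6 = 30 | 6·0+6·5 = 30
D: 5·6 = 30 | 6·3+6·2 = 30
X: 5·6 = 30 | 6·2+6·3 = 30
gcd(5,6,6) = 1

Coefficients: [5, 6, 6]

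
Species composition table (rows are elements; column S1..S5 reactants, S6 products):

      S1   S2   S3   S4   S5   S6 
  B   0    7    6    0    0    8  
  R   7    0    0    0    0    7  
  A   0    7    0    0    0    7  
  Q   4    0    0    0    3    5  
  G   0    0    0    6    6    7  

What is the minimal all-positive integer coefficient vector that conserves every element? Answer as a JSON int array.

B: 6·0+6·7+1·6+5·0+2·0 = 48 | 6·8 = 48
R: 6·7+6·0+1·0+5·0+2·0 = 42 | 6·7 = 42
A: 6·0+6·7+1·0+5·0+2·0 = 42 | 6·7 = 42
Q: 6·4+6·0+1·0+5·0+2·3 = 30 | 6·5 = 30
G: 6·0+6·0+1·0+5·6+2·6 = 42 | 6·7 = 42
gcd(6,6,1,5,2,6) = 1

Coefficients: [6, 6, 1, 5, 2, 6]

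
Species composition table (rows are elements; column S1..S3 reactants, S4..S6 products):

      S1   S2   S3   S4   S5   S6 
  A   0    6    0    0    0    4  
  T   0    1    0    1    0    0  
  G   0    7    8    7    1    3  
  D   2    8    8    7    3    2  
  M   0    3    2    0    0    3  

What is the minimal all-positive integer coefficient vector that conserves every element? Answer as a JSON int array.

A: 1·0+4·6+3·0 = 24 | 4·0+6·0+6·4 = 24
T: 1·0+4·1+3·0 = 4 | 4·1+6·0+6·0 = 4
G: 1·0+4·7+3·8 = 52 | 4·7+6·1+6·3 = 52
D: 1·2+4·8+3·8 = 58 | 4·7+6·3+6·2 = 58
M: 1·0+4·3+3·2 = 18 | 4·0+6·0+6·3 = 18
gcd(1,4,3,4,6,6) = 1

Coefficients: [1, 4, 3, 4, 6, 6]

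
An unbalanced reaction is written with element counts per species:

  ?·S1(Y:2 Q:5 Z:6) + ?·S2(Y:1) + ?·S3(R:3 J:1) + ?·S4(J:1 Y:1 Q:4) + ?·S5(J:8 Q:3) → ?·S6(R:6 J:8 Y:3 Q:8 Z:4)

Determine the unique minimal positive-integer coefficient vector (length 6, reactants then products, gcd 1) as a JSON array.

R: 2·0+3·0+6·3+2·0+2·0 = 18 | 3·6 = 18
J: 2·0+3·0+6·1+2·1+2·8 = 24 | 3·8 = 24
Y: 2·2+3·1+6·0+2·1+2·0 = 9 | 3·3 = 9
Q: 2·5+3·0+6·0+2·4+2·3 = 24 | 3·8 = 24
Z: 2·6+3·0+6·0+2·0+2·0 = 12 | 3·4 = 12
gcd(2,3,6,2,2,3) = 1

Coefficients: [2, 3, 6, 2, 2, 3]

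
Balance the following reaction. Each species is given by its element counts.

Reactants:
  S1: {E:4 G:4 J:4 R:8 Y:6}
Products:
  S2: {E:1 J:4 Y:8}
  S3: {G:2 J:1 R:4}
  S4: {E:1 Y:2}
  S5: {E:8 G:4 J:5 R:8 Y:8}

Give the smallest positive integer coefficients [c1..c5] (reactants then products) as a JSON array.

Coefficients: [5, 1, 6, 3, 2]

E: 5·4 = 20 | 1·1+6·0+3·1+2·8 = 20
G: 5·4 = 20 | 1·0+6·2+3·0+2·4 = 20
J: 5·4 = 20 | 1·4+6·1+3·0+2·5 = 20
R: 5·8 = 40 | 1·0+6·4+3·0+2·8 = 40
Y: 5·6 = 30 | 1·8+6·0+3·2+2·8 = 30
gcd(5,1,6,3,2) = 1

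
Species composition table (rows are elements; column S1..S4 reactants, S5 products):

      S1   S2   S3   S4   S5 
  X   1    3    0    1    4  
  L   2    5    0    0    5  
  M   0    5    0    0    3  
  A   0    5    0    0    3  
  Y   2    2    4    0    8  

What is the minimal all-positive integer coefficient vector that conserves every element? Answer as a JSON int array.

Coefficients: [5, 3, 6, 6, 5]

X: 5·1+3·3+6·0+6·1 = 20 | 5·4 = 20
L: 5·2+3·5+6·0+6·0 = 25 | 5·5 = 25
M: 5·0+3·5+6·0+6·0 = 15 | 5·3 = 15
A: 5·0+3·5+6·0+6·0 = 15 | 5·3 = 15
Y: 5·2+3·2+6·4+6·0 = 40 | 5·8 = 40
gcd(5,3,6,6,5) = 1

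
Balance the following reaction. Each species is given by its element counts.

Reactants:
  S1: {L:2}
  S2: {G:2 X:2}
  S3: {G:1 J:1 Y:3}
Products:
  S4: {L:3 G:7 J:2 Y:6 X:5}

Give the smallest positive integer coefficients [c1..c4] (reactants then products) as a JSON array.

L: 3·2+5·0+4·0 = 6 | 2·3 = 6
G: 3·0+5·2+4·1 = 14 | 2·7 = 14
J: 3·0+5·0+4·1 = 4 | 2·2 = 4
Y: 3·0+5·0+4·3 = 12 | 2·6 = 12
X: 3·0+5·2+4·0 = 10 | 2·5 = 10
gcd(3,5,4,2) = 1

Coefficients: [3, 5, 4, 2]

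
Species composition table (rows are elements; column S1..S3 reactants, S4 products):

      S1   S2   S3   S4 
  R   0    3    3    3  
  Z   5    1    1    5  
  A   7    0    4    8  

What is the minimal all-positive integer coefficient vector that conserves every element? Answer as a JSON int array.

R: 4·0+2·3+3·3 = 15 | 5·3 = 15
Z: 4·5+2·1+3·1 = 25 | 5·5 = 25
A: 4·7+2·0+3·4 = 40 | 5·8 = 40
gcd(4,2,3,5) = 1

Coefficients: [4, 2, 3, 5]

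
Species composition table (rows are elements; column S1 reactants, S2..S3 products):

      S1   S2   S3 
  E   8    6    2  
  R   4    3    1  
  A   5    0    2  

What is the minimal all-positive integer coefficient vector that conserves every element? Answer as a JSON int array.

E: 2·8 = 16 | 1·6+5·2 = 16
R: 2·4 = 8 | 1·3+5·1 = 8
A: 2·5 = 10 | 1·0+5·2 = 10
gcd(2,1,5) = 1

Coefficients: [2, 1, 5]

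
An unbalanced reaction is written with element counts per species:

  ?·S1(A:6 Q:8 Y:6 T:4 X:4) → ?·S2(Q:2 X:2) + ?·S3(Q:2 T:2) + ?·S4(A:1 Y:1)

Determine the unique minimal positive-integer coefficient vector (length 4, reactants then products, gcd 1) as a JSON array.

A: 1·6 = 6 | 2·0+2·0+6·1 = 6
Q: 1·8 = 8 | 2·2+2·2+6·0 = 8
Y: 1·6 = 6 | 2·0+2·0+6·1 = 6
T: 1·4 = 4 | 2·0+2·2+6·0 = 4
X: 1·4 = 4 | 2·2+2·0+6·0 = 4
gcd(1,2,2,6) = 1

Coefficients: [1, 2, 2, 6]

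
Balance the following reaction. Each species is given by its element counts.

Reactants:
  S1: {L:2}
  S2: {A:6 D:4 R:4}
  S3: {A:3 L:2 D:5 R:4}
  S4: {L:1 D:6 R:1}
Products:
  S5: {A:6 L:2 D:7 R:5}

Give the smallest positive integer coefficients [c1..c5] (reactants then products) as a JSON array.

A: 3·0+5·6+2·3+2·0 = 36 | 6·6 = 36
L: 3·2+5·0+2·2+2·1 = 12 | 6·2 = 12
D: 3·0+5·4+2·5+2·6 = 42 | 6·7 = 42
R: 3·0+5·4+2·4+2·1 = 30 | 6·5 = 30
gcd(3,5,2,2,6) = 1

Coefficients: [3, 5, 2, 2, 6]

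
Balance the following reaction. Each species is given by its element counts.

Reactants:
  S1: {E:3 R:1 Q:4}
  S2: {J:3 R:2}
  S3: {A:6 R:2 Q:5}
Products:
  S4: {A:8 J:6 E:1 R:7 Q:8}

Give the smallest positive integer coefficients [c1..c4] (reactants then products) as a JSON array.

A: 1·0+6·0+4·6 = 24 | 3·8 = 24
J: 1·0+6·3+4·0 = 18 | 3·6 = 18
E: 1·3+6·0+4·0 = 3 | 3·1 = 3
R: 1·1+6·2+4·2 = 21 | 3·7 = 21
Q: 1·4+6·0+4·5 = 24 | 3·8 = 24
gcd(1,6,4,3) = 1

Coefficients: [1, 6, 4, 3]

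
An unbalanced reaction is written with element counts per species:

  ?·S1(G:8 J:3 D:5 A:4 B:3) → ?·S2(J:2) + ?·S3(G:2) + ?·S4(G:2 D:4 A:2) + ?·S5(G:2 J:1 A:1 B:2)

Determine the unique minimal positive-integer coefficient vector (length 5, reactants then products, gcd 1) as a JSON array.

G: 4·8 = 32 | 3·0+5·2+5·2+6·2 = 32
J: 4·3 = 12 | 3·2+5·0+5·0+6·1 = 12
D: 4·5 = 20 | 3·0+5·0+5·4+6·0 = 20
A: 4·4 = 16 | 3·0+5·0+5·2+6·1 = 16
B: 4·3 = 12 | 3·0+5·0+5·0+6·2 = 12
gcd(4,3,5,5,6) = 1

Coefficients: [4, 3, 5, 5, 6]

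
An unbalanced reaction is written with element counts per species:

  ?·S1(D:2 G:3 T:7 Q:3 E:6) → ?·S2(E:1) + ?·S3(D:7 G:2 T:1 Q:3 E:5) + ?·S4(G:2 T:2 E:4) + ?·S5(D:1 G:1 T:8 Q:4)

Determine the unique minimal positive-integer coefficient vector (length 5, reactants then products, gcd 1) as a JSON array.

Coefficients: [5, 5, 1, 5, 3]

D: 5·2 = 10 | 5·0+1·7+5·0+3·1 = 10
G: 5·3 = 15 | 5·0+1·2+5·2+3·1 = 15
T: 5·7 = 35 | 5·0+1·1+5·2+3·8 = 35
Q: 5·3 = 15 | 5·0+1·3+5·0+3·4 = 15
E: 5·6 = 30 | 5·1+1·5+5·4+3·0 = 30
gcd(5,5,1,5,3) = 1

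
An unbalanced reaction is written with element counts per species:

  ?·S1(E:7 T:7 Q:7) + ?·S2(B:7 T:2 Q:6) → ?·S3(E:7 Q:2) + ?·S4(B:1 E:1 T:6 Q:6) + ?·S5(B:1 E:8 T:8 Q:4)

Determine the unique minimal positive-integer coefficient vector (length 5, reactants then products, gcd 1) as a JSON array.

Coefficients: [6, 1, 4, 6, 1]

B: 6·0+1·7 = 7 | 4·0+6·1+1·1 = 7
E: 6·7+1·0 = 42 | 4·7+6·1+1·8 = 42
T: 6·7+1·2 = 44 | 4·0+6·6+1·8 = 44
Q: 6·7+1·6 = 48 | 4·2+6·6+1·4 = 48
gcd(6,1,4,6,1) = 1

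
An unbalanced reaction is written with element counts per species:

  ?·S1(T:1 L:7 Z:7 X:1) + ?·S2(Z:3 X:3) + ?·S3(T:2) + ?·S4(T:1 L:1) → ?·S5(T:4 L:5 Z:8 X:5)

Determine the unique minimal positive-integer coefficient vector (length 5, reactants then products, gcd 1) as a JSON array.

Coefficients: [1, 3, 2, 3, 2]

T: 1·1+3·0+2·2+3·1 = 8 | 2·4 = 8
L: 1·7+3·0+2·0+3·1 = 10 | 2·5 = 10
Z: 1·7+3·3+2·0+3·0 = 16 | 2·8 = 16
X: 1·1+3·3+2·0+3·0 = 10 | 2·5 = 10
gcd(1,3,2,3,2) = 1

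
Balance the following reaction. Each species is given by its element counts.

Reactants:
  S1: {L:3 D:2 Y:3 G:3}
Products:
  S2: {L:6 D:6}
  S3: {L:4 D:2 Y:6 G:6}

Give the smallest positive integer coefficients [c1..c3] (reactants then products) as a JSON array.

Coefficients: [6, 1, 3]

L: 6·3 = 18 | 1·6+3·4 = 18
D: 6·2 = 12 | 1·6+3·2 = 12
Y: 6·3 = 18 | 1·0+3·6 = 18
G: 6·3 = 18 | 1·0+3·6 = 18
gcd(6,1,3) = 1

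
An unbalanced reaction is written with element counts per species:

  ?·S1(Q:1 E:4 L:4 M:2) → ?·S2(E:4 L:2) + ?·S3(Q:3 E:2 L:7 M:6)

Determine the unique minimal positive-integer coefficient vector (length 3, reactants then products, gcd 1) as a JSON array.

Q: 6·1 = 6 | 5·0+2·3 = 6
E: 6·4 = 24 | 5·4+2·2 = 24
L: 6·4 = 24 | 5·2+2·7 = 24
M: 6·2 = 12 | 5·0+2·6 = 12
gcd(6,5,2) = 1

Coefficients: [6, 5, 2]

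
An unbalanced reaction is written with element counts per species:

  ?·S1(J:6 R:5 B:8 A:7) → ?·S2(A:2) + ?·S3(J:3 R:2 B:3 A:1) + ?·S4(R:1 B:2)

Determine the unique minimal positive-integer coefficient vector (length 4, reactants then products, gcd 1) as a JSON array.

J: 2·6 = 12 | 5·0+4·3+2·0 = 12
R: 2·5 = 10 | 5·0+4·2+2·1 = 10
B: 2·8 = 16 | 5·0+4·3+2·2 = 16
A: 2·7 = 14 | 5·2+4·1+2·0 = 14
gcd(2,5,4,2) = 1

Coefficients: [2, 5, 4, 2]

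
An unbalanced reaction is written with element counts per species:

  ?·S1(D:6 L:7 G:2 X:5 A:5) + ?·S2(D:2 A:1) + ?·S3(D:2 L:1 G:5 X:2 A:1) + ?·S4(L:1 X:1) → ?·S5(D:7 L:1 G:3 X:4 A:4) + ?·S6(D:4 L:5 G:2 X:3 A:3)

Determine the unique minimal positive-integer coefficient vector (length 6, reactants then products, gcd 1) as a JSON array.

D: 3·6+6·2+2·2+4·0 = 34 | 2·7+5·4 = 34
L: 3·7+6·0+2·1+4·1 = 27 | 2·1+5·5 = 27
G: 3·2+6·0+2·5+4·0 = 16 | 2·3+5·2 = 16
X: 3·5+6·0+2·2+4·1 = 23 | 2·4+5·3 = 23
A: 3·5+6·1+2·1+4·0 = 23 | 2·4+5·3 = 23
gcd(3,6,2,4,2,5) = 1

Coefficients: [3, 6, 2, 4, 2, 5]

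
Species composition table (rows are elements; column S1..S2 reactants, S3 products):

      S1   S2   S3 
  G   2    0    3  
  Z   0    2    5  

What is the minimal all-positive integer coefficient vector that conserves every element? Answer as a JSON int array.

Coefficients: [3, 5, 2]

G: 3·2+5·0 = 6 | 2·3 = 6
Z: 3·0+5·2 = 10 | 2·5 = 10
gcd(3,5,2) = 1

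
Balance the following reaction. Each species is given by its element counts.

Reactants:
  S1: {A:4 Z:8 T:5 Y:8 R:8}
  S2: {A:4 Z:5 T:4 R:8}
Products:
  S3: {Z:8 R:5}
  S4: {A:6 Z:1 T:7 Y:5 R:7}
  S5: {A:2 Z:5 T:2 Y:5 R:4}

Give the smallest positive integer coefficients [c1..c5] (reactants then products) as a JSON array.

A: 5·4+4·4 = 36 | 5·0+5·6+3·2 = 36
Z: 5·8+4·5 = 60 | 5·8+5·1+3·5 = 60
T: 5·5+4·4 = 41 | 5·0+5·7+3·2 = 41
Y: 5·8+4·0 = 40 | 5·0+5·5+3·5 = 40
R: 5·8+4·8 = 72 | 5·5+5·7+3·4 = 72
gcd(5,4,5,5,3) = 1

Coefficients: [5, 4, 5, 5, 3]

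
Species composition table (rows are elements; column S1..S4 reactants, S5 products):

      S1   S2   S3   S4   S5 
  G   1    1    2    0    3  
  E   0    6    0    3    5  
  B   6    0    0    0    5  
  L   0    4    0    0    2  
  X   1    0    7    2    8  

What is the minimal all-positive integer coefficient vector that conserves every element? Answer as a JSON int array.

Coefficients: [5, 3, 5, 4, 6]

G: 5·1+3·1+5·2+4·0 = 18 | 6·3 = 18
E: 5·0+3·6+5·0+4·3 = 30 | 6·5 = 30
B: 5·6+3·0+5·0+4·0 = 30 | 6·5 = 30
L: 5·0+3·4+5·0+4·0 = 12 | 6·2 = 12
X: 5·1+3·0+5·7+4·2 = 48 | 6·8 = 48
gcd(5,3,5,4,6) = 1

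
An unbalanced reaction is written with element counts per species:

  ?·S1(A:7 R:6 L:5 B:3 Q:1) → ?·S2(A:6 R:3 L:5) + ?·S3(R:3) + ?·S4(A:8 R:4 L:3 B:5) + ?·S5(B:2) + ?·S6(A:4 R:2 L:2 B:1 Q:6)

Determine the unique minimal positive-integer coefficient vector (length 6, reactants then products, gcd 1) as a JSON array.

Coefficients: [6, 5, 5, 1, 6, 1]

A: 6·7 = 42 | 5·6+5·0+1·8+6·0+1·4 = 42
R: 6·6 = 36 | 5·3+5·3+1·4+6·0+1·2 = 36
L: 6·5 = 30 | 5·5+5·0+1·3+6·0+1·2 = 30
B: 6·3 = 18 | 5·0+5·0+1·5+6·2+1·1 = 18
Q: 6·1 = 6 | 5·0+5·0+1·0+6·0+1·6 = 6
gcd(6,5,5,1,6,1) = 1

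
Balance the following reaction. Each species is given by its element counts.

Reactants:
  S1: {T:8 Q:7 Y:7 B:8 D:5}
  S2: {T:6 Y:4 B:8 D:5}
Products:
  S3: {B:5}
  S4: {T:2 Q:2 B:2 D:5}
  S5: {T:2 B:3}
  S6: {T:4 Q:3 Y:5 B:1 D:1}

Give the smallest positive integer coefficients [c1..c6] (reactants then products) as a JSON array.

T: 3·8+1·6 = 30 | 3·0+3·2+2·2+5·4 = 30
Q: 3·7+1·0 = 21 | 3·0+3·2+2·0+5·3 = 21
Y: 3·7+1·4 = 25 | 3·0+3·0+2·0+5·5 = 25
B: 3·8+1·8 = 32 | 3·5+3·2+2·3+5·1 = 32
D: 3·5+1·5 = 20 | 3·0+3·5+2·0+5·1 = 20
gcd(3,1,3,3,2,5) = 1

Coefficients: [3, 1, 3, 3, 2, 5]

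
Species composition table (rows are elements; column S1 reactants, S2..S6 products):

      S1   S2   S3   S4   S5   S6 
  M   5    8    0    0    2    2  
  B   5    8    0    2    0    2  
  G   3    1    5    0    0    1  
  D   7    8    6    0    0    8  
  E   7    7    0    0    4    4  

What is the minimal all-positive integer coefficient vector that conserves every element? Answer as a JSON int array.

M: 6·5 = 30 | 2·8+3·0+6·0+6·2+1·2 = 30
B: 6·5 = 30 | 2·8+3·0+6·2+6·0+1·2 = 30
G: 6·3 = 18 | 2·1+3·5+6·0+6·0+1·1 = 18
D: 6·7 = 42 | 2·8+3·6+6·0+6·0+1·8 = 42
E: 6·7 = 42 | 2·7+3·0+6·0+6·4+1·4 = 42
gcd(6,2,3,6,6,1) = 1

Coefficients: [6, 2, 3, 6, 6, 1]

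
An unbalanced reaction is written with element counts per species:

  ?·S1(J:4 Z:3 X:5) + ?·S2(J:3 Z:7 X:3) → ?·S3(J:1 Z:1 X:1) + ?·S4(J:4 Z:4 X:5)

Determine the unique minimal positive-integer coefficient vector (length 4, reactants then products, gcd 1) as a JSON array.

Coefficients: [4, 1, 3, 4]

J: 4·4+1·3 = 19 | 3·1+4·4 = 19
Z: 4·3+1·7 = 19 | 3·1+4·4 = 19
X: 4·5+1·3 = 23 | 3·1+4·5 = 23
gcd(4,1,3,4) = 1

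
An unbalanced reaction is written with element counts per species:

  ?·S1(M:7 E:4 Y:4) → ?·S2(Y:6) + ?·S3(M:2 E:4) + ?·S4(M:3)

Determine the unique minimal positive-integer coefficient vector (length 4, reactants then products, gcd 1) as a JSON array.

Coefficients: [3, 2, 3, 5]

M: 3·7 = 21 | 2·0+3·2+5·3 = 21
E: 3·4 = 12 | 2·0+3·4+5·0 = 12
Y: 3·4 = 12 | 2·6+3·0+5·0 = 12
gcd(3,2,3,5) = 1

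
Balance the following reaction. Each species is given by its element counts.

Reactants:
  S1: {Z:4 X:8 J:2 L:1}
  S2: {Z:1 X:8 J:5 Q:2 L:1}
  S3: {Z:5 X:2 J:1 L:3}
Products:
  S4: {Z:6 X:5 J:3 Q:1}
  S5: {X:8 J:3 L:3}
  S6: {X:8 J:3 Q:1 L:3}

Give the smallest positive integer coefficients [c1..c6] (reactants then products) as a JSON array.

Coefficients: [4, 5, 3, 6, 2, 4]

Z: 4·4+5·1+3·5 = 36 | 6·6+2·0+4·0 = 36
X: 4·8+5·8+3·2 = 78 | 6·5+2·8+4·8 = 78
J: 4·2+5·5+3·1 = 36 | 6·3+2·3+4·3 = 36
Q: 4·0+5·2+3·0 = 10 | 6·1+2·0+4·1 = 10
L: 4·1+5·1+3·3 = 18 | 6·0+2·3+4·3 = 18
gcd(4,5,3,6,2,4) = 1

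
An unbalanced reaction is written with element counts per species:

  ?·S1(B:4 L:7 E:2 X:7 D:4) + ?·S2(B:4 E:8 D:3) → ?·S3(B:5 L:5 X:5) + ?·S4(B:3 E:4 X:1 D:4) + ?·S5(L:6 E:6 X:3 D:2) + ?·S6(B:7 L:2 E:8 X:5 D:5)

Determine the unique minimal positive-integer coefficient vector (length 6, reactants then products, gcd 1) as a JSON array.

B: 5·4+5·4 = 40 | 3·5+6·3+3·0+1·7 = 40
L: 5·7+5·0 = 35 | 3·5+6·0+3·6+1·2 = 35
E: 5·2+5·8 = 50 | 3·0+6·4+3·6+1·8 = 50
X: 5·7+5·0 = 35 | 3·5+6·1+3·3+1·5 = 35
D: 5·4+5·3 = 35 | 3·0+6·4+3·2+1·5 = 35
gcd(5,5,3,6,3,1) = 1

Coefficients: [5, 5, 3, 6, 3, 1]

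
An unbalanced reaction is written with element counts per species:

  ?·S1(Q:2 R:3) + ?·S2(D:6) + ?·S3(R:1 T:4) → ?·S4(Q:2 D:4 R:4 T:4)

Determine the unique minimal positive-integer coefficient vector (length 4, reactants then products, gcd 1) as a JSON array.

Q: 3·2+2·0+3·0 = 6 | 3·2 = 6
D: 3·0+2·6+3·0 = 12 | 3·4 = 12
R: 3·3+2·0+3·1 = 12 | 3·4 = 12
T: 3·0+2·0+3·4 = 12 | 3·4 = 12
gcd(3,2,3,3) = 1

Coefficients: [3, 2, 3, 3]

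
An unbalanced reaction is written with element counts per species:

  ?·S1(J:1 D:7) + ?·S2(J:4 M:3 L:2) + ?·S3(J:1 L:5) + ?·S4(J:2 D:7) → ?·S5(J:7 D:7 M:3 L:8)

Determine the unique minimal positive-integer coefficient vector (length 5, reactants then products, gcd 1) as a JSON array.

J: 1·1+5·4+6·1+4·2 = 35 | 5·7 = 35
D: 1·7+5·0+6·0+4·7 = 35 | 5·7 = 35
M: 1·0+5·3+6·0+4·0 = 15 | 5·3 = 15
L: 1·0+5·2+6·5+4·0 = 40 | 5·8 = 40
gcd(1,5,6,4,5) = 1

Coefficients: [1, 5, 6, 4, 5]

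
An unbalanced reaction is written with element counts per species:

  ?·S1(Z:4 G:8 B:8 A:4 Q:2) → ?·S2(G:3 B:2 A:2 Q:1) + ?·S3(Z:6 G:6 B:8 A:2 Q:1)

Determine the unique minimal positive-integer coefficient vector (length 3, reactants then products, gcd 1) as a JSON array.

Coefficients: [3, 4, 2]

Z: 3·4 = 12 | 4·0+2·6 = 12
G: 3·8 = 24 | 4·3+2·6 = 24
B: 3·8 = 24 | 4·2+2·8 = 24
A: 3·4 = 12 | 4·2+2·2 = 12
Q: 3·2 = 6 | 4·1+2·1 = 6
gcd(3,4,2) = 1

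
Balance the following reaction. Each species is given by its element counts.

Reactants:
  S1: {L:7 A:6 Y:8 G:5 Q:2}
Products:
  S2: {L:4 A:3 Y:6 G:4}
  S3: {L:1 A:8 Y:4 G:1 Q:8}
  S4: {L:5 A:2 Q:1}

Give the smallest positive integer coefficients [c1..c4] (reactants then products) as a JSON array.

Coefficients: [5, 6, 1, 2]

L: 5·7 = 35 | 6·4+1·1+2·5 = 35
A: 5·6 = 30 | 6·3+1·8+2·2 = 30
Y: 5·8 = 40 | 6·6+1·4+2·0 = 40
G: 5·5 = 25 | 6·4+1·1+2·0 = 25
Q: 5·2 = 10 | 6·0+1·8+2·1 = 10
gcd(5,6,1,2) = 1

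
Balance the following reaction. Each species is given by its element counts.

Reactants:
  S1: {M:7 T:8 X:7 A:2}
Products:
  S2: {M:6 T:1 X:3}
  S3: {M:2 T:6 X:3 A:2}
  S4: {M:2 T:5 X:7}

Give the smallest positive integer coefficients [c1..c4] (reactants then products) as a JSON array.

M: 4·7 = 28 | 3·6+4·2+1·2 = 28
T: 4·8 = 32 | 3·1+4·6+1·5 = 32
X: 4·7 = 28 | 3·3+4·3+1·7 = 28
A: 4·2 = 8 | 3·0+4·2+1·0 = 8
gcd(4,3,4,1) = 1

Coefficients: [4, 3, 4, 1]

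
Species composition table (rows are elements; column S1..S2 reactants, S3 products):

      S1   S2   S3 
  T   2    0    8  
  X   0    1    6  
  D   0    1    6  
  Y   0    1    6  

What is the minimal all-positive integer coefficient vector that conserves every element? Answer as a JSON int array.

T: 4·2+6·0 = 8 | 1·8 = 8
X: 4·0+6·1 = 6 | 1·6 = 6
D: 4·0+6·1 = 6 | 1·6 = 6
Y: 4·0+6·1 = 6 | 1·6 = 6
gcd(4,6,1) = 1

Coefficients: [4, 6, 1]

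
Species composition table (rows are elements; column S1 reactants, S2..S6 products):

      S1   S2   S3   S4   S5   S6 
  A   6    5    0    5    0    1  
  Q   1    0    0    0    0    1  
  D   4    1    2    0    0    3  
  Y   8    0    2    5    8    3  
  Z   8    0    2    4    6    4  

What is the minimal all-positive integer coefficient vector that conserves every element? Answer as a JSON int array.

A: 4·6 = 24 | 2·5+1·0+2·5+1·0+4·1 = 24
Q: 4·1 = 4 | 2·0+1·0+2·0+1·0+4·1 = 4
D: 4·4 = 16 | 2·1+1·2+2·0+1·0+4·3 = 16
Y: 4·8 = 32 | 2·0+1·2+2·5+1·8+4·3 = 32
Z: 4·8 = 32 | 2·0+1·2+2·4+1·6+4·4 = 32
gcd(4,2,1,2,1,4) = 1

Coefficients: [4, 2, 1, 2, 1, 4]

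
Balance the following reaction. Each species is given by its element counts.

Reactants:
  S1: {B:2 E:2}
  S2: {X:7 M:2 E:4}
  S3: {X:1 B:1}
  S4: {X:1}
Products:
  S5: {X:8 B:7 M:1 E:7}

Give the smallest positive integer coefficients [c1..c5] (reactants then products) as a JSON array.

X: 5·0+1·7+4·1+5·1 = 16 | 2·8 = 16
B: 5·2+1·0+4·1+5·0 = 14 | 2·7 = 14
M: 5·0+1·2+4·0+5·0 = 2 | 2·1 = 2
E: 5·2+1·4+4·0+5·0 = 14 | 2·7 = 14
gcd(5,1,4,5,2) = 1

Coefficients: [5, 1, 4, 5, 2]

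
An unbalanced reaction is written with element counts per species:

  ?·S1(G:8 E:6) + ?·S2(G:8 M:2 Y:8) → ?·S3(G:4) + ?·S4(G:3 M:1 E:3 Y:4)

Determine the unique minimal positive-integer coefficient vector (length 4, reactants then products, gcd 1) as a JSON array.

Coefficients: [2, 2, 5, 4]

G: 2·8+2·8 = 32 | 5·4+4·3 = 32
M: 2·0+2·2 = 4 | 5·0+4·1 = 4
E: 2·6+2·0 = 12 | 5·0+4·3 = 12
Y: 2·0+2·8 = 16 | 5·0+4·4 = 16
gcd(2,2,5,4) = 1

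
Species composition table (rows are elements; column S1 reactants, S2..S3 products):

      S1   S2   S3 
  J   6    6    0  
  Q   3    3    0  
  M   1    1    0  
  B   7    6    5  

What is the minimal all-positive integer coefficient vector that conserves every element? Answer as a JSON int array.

J: 5·6 = 30 | 5·6+1·0 = 30
Q: 5·3 = 15 | 5·3+1·0 = 15
M: 5·1 = 5 | 5·1+1·0 = 5
B: 5·7 = 35 | 5·6+1·5 = 35
gcd(5,5,1) = 1

Coefficients: [5, 5, 1]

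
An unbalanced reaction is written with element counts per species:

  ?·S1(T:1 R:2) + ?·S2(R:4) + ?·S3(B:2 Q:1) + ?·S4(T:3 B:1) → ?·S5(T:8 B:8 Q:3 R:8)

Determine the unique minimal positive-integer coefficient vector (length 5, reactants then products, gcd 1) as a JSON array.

Coefficients: [2, 1, 3, 2, 1]

T: 2·1+1·0+3·0+2·3 = 8 | 1·8 = 8
B: 2·0+1·0+3·2+2·1 = 8 | 1·8 = 8
Q: 2·0+1·0+3·1+2·0 = 3 | 1·3 = 3
R: 2·2+1·4+3·0+2·0 = 8 | 1·8 = 8
gcd(2,1,3,2,1) = 1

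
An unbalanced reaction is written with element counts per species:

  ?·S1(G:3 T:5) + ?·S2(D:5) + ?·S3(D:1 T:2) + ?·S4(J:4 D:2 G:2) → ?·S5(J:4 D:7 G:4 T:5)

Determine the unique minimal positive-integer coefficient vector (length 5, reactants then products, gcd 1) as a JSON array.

J: 4·0+5·0+5·0+6·4 = 24 | 6·4 = 24
D: 4·0+5·5+5·1+6·2 = 42 | 6·7 = 42
G: 4·3+5·0+5·0+6·2 = 24 | 6·4 = 24
T: 4·5+5·0+5·2+6·0 = 30 | 6·5 = 30
gcd(4,5,5,6,6) = 1

Coefficients: [4, 5, 5, 6, 6]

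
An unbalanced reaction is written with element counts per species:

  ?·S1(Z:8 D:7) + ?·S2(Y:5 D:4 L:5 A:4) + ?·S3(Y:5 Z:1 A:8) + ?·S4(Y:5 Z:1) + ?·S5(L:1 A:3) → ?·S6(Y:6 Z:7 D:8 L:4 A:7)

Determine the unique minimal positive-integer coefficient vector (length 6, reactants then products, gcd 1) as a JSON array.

Y: 4·0+3·5+1·5+2·5+5·0 = 30 | 5·6 = 30
Z: 4·8+3·0+1·1+2·1+5·0 = 35 | 5·7 = 35
D: 4·7+3·4+1·0+2·0+5·0 = 40 | 5·8 = 40
L: 4·0+3·5+1·0+2·0+5·1 = 20 | 5·4 = 20
A: 4·0+3·4+1·8+2·0+5·3 = 35 | 5·7 = 35
gcd(4,3,1,2,5,5) = 1

Coefficients: [4, 3, 1, 2, 5, 5]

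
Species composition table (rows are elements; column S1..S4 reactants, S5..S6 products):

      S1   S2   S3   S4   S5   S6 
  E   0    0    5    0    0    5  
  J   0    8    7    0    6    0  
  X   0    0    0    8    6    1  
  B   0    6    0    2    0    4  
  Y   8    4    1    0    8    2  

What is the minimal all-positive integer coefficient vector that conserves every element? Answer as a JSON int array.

E: 6·0+1·0+4·5+5·0 = 20 | 6·0+4·5 = 20
J: 6·0+1·8+4·7+5·0 = 36 | 6·6+4·0 = 36
X: 6·0+1·0+4·0+5·8 = 40 | 6·6+4·1 = 40
B: 6·0+1·6+4·0+5·2 = 16 | 6·0+4·4 = 16
Y: 6·8+1·4+4·1+5·0 = 56 | 6·8+4·2 = 56
gcd(6,1,4,5,6,4) = 1

Coefficients: [6, 1, 4, 5, 6, 4]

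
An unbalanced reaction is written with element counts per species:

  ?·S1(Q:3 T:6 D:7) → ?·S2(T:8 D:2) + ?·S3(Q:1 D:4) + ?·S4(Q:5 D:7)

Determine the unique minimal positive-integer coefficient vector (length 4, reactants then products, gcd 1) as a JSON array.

Q: 4·3 = 12 | 3·0+2·1+2·5 = 12
T: 4·6 = 24 | 3·8+2·0+2·0 = 24
D: 4·7 = 28 | 3·2+2·4+2·7 = 28
gcd(4,3,2,2) = 1

Coefficients: [4, 3, 2, 2]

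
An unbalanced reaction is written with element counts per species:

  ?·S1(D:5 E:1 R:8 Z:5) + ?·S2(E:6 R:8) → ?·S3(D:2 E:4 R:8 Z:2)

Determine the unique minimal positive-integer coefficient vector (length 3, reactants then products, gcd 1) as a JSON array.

Coefficients: [2, 3, 5]

D: 2·5+3·0 = 10 | 5·2 = 10
E: 2·1+3·6 = 20 | 5·4 = 20
R: 2·8+3·8 = 40 | 5·8 = 40
Z: 2·5+3·0 = 10 | 5·2 = 10
gcd(2,3,5) = 1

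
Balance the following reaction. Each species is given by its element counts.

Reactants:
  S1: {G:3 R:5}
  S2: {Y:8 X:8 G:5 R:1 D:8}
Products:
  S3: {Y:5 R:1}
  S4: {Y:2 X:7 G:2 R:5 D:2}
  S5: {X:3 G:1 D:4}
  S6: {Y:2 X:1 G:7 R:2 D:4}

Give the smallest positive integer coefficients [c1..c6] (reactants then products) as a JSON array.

Y: 6·0+6·8 = 48 | 6·5+4·2+5·0+5·2 = 48
X: 6·0+6·8 = 48 | 6·0+4·7+5·3+5·1 = 48
G: 6·3+6·5 = 48 | 6·0+4·2+5·1+5·7 = 48
R: 6·5+6·1 = 36 | 6·1+4·5+5·0+5·2 = 36
D: 6·0+6·8 = 48 | 6·0+4·2+5·4+5·4 = 48
gcd(6,6,6,4,5,5) = 1

Coefficients: [6, 6, 6, 4, 5, 5]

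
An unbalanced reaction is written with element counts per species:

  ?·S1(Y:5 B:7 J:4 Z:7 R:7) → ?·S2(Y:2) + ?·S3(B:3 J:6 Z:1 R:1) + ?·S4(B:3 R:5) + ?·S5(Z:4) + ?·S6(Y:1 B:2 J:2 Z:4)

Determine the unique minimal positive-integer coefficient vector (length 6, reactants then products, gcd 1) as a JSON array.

Coefficients: [3, 6, 1, 4, 2, 3]

Y: 3·5 = 15 | 6·2+1·0+4·0+2·0+3·1 = 15
B: 3·7 = 21 | 6·0+1·3+4·3+2·0+3·2 = 21
J: 3·4 = 12 | 6·0+1·6+4·0+2·0+3·2 = 12
Z: 3·7 = 21 | 6·0+1·1+4·0+2·4+3·4 = 21
R: 3·7 = 21 | 6·0+1·1+4·5+2·0+3·0 = 21
gcd(3,6,1,4,2,3) = 1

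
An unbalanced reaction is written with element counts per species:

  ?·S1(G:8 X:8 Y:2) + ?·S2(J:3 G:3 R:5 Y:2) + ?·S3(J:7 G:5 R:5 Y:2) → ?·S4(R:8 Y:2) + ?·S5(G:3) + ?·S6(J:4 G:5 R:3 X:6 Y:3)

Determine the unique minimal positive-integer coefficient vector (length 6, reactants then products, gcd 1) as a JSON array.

J: 3·0+3·3+1·7 = 16 | 1·0+6·0+4·4 = 16
G: 3·8+3·3+1·5 = 38 | 1·0+6·3+4·5 = 38
R: 3·0+3·5+1·5 = 20 | 1·8+6·0+4·3 = 20
X: 3·8+3·0+1·0 = 24 | 1·0+6·0+4·6 = 24
Y: 3·2+3·2+1·2 = 14 | 1·2+6·0+4·3 = 14
gcd(3,3,1,1,6,4) = 1

Coefficients: [3, 3, 1, 1, 6, 4]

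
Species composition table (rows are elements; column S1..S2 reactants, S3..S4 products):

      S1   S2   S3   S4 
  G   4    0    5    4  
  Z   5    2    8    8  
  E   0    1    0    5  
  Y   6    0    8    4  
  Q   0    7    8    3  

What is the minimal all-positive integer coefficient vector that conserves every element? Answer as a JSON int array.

G: 6·4+5·0 = 24 | 4·5+1·4 = 24
Z: 6·5+5·2 = 40 | 4·8+1·8 = 40
E: 6·0+5·1 = 5 | 4·0+1·5 = 5
Y: 6·6+5·0 = 36 | 4·8+1·4 = 36
Q: 6·0+5·7 = 35 | 4·8+1·3 = 35
gcd(6,5,4,1) = 1

Coefficients: [6, 5, 4, 1]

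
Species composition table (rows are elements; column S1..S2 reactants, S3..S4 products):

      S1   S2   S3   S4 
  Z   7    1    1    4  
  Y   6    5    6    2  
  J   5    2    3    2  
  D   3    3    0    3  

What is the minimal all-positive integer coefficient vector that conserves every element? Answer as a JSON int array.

Z: 3·7+2·1 = 23 | 3·1+5·4 = 23
Y: 3·6+2·5 = 28 | 3·6+5·2 = 28
J: 3·5+2·2 = 19 | 3·3+5·2 = 19
D: 3·3+2·3 = 15 | 3·0+5·3 = 15
gcd(3,2,3,5) = 1

Coefficients: [3, 2, 3, 5]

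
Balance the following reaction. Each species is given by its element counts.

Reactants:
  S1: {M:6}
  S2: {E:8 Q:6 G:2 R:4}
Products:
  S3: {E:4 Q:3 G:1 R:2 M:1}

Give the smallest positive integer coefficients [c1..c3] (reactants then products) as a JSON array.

Coefficients: [1, 3, 6]

E: 1·0+3·8 = 24 | 6·4 = 24
Q: 1·0+3·6 = 18 | 6·3 = 18
G: 1·0+3·2 = 6 | 6·1 = 6
R: 1·0+3·4 = 12 | 6·2 = 12
M: 1·6+3·0 = 6 | 6·1 = 6
gcd(1,3,6) = 1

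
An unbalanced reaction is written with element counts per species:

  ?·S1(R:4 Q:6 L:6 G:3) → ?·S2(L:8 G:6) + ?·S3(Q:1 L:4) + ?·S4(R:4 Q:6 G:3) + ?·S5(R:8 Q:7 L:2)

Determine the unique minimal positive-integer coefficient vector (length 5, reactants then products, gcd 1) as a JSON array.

Coefficients: [5, 1, 5, 3, 1]

R: 5·4 = 20 | 1·0+5·0+3·4+1·8 = 20
Q: 5·6 = 30 | 1·0+5·1+3·6+1·7 = 30
L: 5·6 = 30 | 1·8+5·4+3·0+1·2 = 30
G: 5·3 = 15 | 1·6+5·0+3·3+1·0 = 15
gcd(5,1,5,3,1) = 1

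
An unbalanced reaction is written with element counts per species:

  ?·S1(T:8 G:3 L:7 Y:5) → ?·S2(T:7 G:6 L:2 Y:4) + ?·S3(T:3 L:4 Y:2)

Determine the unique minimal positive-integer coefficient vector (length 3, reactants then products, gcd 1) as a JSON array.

T: 2·8 = 16 | 1·7+3·3 = 16
G: 2·3 = 6 | 1·6+3·0 = 6
L: 2·7 = 14 | 1·2+3·4 = 14
Y: 2·5 = 10 | 1·4+3·2 = 10
gcd(2,1,3) = 1

Coefficients: [2, 1, 3]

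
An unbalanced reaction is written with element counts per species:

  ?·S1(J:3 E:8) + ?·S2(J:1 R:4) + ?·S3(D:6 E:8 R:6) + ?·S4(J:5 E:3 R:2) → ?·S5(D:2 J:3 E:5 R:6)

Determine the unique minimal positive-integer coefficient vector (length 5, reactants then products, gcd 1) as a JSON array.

Coefficients: [1, 5, 2, 2, 6]

D: 1·0+5·0+2·6+2·0 = 12 | 6·2 = 12
J: 1·3+5·1+2·0+2·5 = 18 | 6·3 = 18
E: 1·8+5·0+2·8+2·3 = 30 | 6·5 = 30
R: 1·0+5·4+2·6+2·2 = 36 | 6·6 = 36
gcd(1,5,2,2,6) = 1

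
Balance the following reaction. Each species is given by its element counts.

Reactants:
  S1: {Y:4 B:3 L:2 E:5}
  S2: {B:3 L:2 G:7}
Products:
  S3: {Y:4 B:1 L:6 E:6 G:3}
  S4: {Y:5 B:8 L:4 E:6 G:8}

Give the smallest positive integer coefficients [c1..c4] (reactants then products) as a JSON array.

Y: 6·4+5·0 = 24 | 1·4+4·5 = 24
B: 6·3+5·3 = 33 | 1·1+4·8 = 33
L: 6·2+5·2 = 22 | 1·6+4·4 = 22
E: 6·5+5·0 = 30 | 1·6+4·6 = 30
G: 6·0+5·7 = 35 | 1·3+4·8 = 35
gcd(6,5,1,4) = 1

Coefficients: [6, 5, 1, 4]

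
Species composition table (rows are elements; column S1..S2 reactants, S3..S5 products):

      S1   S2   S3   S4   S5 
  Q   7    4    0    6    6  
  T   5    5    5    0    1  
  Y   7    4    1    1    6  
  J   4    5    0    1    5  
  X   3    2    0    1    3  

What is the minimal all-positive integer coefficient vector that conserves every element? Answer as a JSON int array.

Coefficients: [4, 2, 5, 1, 5]

Q: 4·7+2·4 = 36 | 5·0+1·6+5·6 = 36
T: 4·5+2·5 = 30 | 5·5+1·0+5·1 = 30
Y: 4·7+2·4 = 36 | 5·1+1·1+5·6 = 36
J: 4·4+2·5 = 26 | 5·0+1·1+5·5 = 26
X: 4·3+2·2 = 16 | 5·0+1·1+5·3 = 16
gcd(4,2,5,1,5) = 1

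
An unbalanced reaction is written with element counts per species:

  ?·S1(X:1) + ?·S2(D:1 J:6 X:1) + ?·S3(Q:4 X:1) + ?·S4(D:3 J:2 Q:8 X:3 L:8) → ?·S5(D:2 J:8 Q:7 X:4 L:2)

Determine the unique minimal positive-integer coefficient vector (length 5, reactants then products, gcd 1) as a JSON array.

D: 3·0+5·1+5·0+1·3 = 8 | 4·2 = 8
J: 3·0+5·6+5·0+1·2 = 32 | 4·8 = 32
Q: 3·0+5·0+5·4+1·8 = 28 | 4·7 = 28
X: 3·1+5·1+5·1+1·3 = 16 | 4·4 = 16
L: 3·0+5·0+5·0+1·8 = 8 | 4·2 = 8
gcd(3,5,5,1,4) = 1

Coefficients: [3, 5, 5, 1, 4]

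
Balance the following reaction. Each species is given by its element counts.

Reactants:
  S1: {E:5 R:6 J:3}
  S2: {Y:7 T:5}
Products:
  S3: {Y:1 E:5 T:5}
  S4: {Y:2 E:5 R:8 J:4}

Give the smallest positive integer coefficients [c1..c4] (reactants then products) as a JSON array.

Y: 4·0+1·7 = 7 | 1·1+3·2 = 7
E: 4·5+1·0 = 20 | 1·5+3·5 = 20
R: 4·6+1·0 = 24 | 1·0+3·8 = 24
J: 4·3+1·0 = 12 | 1·0+3·4 = 12
T: 4·0+1·5 = 5 | 1·5+3·0 = 5
gcd(4,1,1,3) = 1

Coefficients: [4, 1, 1, 3]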